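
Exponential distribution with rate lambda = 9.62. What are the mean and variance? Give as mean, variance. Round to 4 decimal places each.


mean = 1/lam, var = 1/lam^2
mean = 1 / 9.62 = 50/481 ≈ 0.103950
lam^2 = 9.62^2 = 92.5444
var = 1 / 92.5444 ≈ 0.010806

0.1040, 0.0108


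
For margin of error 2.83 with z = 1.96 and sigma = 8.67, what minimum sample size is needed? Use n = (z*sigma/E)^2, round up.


z*sigma/E = 1.96 * 8.67 / 2.83 = 42483/7075 ≈ 6.004664
(z*sigma/E)^2 ≈ 36.055993
round up: n = 37

37


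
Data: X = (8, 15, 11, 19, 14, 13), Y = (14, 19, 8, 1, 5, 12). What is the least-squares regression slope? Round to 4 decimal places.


b = sum((xi-xbar)(yi-ybar)) / sum((xi-xbar)^2)
n = 6, xbar = 80/6 = 40/3 ≈ 13.333333, ybar = 59/6 ≈ 9.833333
Sxy = sum((xi-xbar)(yi-ybar)) = -170/3 ≈ -56.666667
Sxx = sum((xi-xbar)^2) = 208/3 ≈ 69.333333
b = Sxy / Sxx = -85/104 ≈ -0.817308

-0.8173


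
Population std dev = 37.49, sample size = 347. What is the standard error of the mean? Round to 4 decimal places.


SE = sigma / sqrt(n)
sqrt(347) ≈ 18.627936
SE = 37.49 / 18.627936 ≈ 2.012569

2.0126


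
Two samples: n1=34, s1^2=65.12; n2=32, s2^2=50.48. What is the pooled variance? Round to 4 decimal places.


sp^2 = ((n1-1)*s1^2 + (n2-1)*s2^2)/(n1+n2-2)
(n1-1)*s1^2 = 33 * 65.12 = 2148.96
(n2-1)*s2^2 = 31 * 50.48 = 1564.88
numerator = 2148.96 + 1564.88 = 3713.84
n1+n2-2 = 64
sp^2 = 3713.84 / 64 = 58.02875

58.0288


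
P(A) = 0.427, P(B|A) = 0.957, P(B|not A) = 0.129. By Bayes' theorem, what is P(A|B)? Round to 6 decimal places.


P(A|B) = P(B|A)*P(A) / P(B), P(B) = P(B|A)*P(A) + P(B|not A)*P(not A)
P(B|A)*P(A) = 0.957 * 0.427 = 0.408639
P(B|not A)*P(not A) = 0.129 * 0.573 = 0.073917
P(B) = 0.408639 + 0.073917 = 0.482556
P(A|B) = 0.408639 / 0.482556 ≈ 0.84682192

0.846822


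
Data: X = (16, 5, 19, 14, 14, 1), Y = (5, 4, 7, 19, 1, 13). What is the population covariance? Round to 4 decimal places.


Cov = (1/n)*sum((xi-xbar)(yi-ybar))
n = 6, xbar = 69/6 = 11.5, ybar = 49/6 ≈ 8.166667
sum((xi-xbar)(yi-ybar)) = -37.5
Cov = -37.5 / 6 = -6.25

-6.2500


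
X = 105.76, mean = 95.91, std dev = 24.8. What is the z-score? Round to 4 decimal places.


z = (X - mu) / sigma
X - mu = 105.76 - 95.91 = 9.85
z = 9.85 / 24.8 = 197/496 ≈ 0.397177

0.3972


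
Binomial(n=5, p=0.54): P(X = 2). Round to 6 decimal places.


P = C(n,k) * p^k * (1-p)^(n-k)
C(5,2) = 10
p^k = 0.54^2 = 0.2916
(1-p)^(n-k) = 0.46^3 = 0.097336
P = 10 * 0.2916 * 0.097336 ≈ 0.283832

0.283832


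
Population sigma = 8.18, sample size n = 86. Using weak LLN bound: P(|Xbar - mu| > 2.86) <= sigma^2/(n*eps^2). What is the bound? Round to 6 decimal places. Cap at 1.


bound = min(1, sigma^2/(n*eps^2))
sigma^2 = 8.18^2 = 66.9124
n*eps^2 = 86 * 2.86^2 = 86 * 8.1796 = 703.4456
sigma^2/(n*eps^2) = 66.9124 / 703.4456 ≈ 0.09512093

0.095121


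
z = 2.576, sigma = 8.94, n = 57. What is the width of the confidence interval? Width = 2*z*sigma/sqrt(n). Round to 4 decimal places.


width = 2*z*sigma/sqrt(n)
2*z*sigma = 2 * 2.576 * 8.94 = 46.05888
sqrt(57) ≈ 7.549834
width = 46.05888 / 7.549834 ≈ 6.100648

6.1006


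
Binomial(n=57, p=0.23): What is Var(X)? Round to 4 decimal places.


Var = n*p*(1-p) = 57 * 0.23 * 0.77 = 10.0947

10.0947


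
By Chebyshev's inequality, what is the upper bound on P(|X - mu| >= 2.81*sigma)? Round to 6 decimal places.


P <= 1/k^2
k^2 = 2.81^2 = 7.8961
1/k^2 = 1 / 7.8961 ≈ 0.12664480

0.126645


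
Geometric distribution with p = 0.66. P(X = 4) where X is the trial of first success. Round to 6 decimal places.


P = (1-p)^(k-1) * p
(1-p)^(k-1) = 0.34^3 = 0.039304
P = 0.039304 * 0.66 = 0.02594064

0.025941


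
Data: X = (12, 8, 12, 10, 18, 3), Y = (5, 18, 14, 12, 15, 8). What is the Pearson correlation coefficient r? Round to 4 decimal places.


r = sum((xi-xbar)(yi-ybar)) / sqrt(sum((xi-xbar)^2) * sum((yi-ybar)^2))
n = 6, xbar = 63/6 = 10.5, ybar = 72/6 = 12
Sxy = sum((xi-xbar)(yi-ybar)) = 30
Sxx = sum((xi-xbar)^2) = 123.5
Syy = sum((yi-ybar)^2) = 114
sqrt(Sxx*Syy) ≈ 118.654962
r = Sxy / sqrt(Sxx*Syy) = 30 / 118.654962 ≈ 0.252834

0.2528


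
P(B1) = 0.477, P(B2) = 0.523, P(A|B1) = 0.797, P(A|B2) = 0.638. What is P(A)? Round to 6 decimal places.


P(A) = P(A|B1)*P(B1) + P(A|B2)*P(B2)
P(A|B1)*P(B1) = 0.797 * 0.477 = 0.380169
P(A|B2)*P(B2) = 0.638 * 0.523 = 0.333674
P(A) = 0.380169 + 0.333674 = 0.713843

0.713843


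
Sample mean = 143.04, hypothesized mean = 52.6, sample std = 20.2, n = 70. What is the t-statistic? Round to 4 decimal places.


t = (xbar - mu0) / (s/sqrt(n))
xbar - mu0 = 143.04 - 52.6 = 90.44
sqrt(70) ≈ 8.36660027
s/sqrt(n) = 20.2 / 8.36660027 ≈ 2.41436179
t = 90.44 / 2.41436179 ≈ 37.459175

37.4592


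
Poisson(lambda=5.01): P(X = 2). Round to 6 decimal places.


P = e^(-lam) * lam^k / k!
e^(-5.01) ≈ 0.006670903
lam^k = 5.01^2 = 25.1001
k! = 2! = 2
P = 0.006670903 * 25.1001 / 2 ≈ 0.083720

0.083720


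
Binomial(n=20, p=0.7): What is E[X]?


E[X] = n*p = 20 * 0.7 = 14

14


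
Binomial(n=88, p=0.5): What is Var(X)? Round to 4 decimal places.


Var = n*p*(1-p) = 88 * 0.5 * 0.5 = 22

22.0000


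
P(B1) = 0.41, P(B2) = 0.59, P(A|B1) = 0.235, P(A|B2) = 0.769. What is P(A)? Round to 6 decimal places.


P(A) = P(A|B1)*P(B1) + P(A|B2)*P(B2)
P(A|B1)*P(B1) = 0.235 * 0.41 = 0.09635
P(A|B2)*P(B2) = 0.769 * 0.59 = 0.45371
P(A) = 0.09635 + 0.45371 = 0.55006

0.550060


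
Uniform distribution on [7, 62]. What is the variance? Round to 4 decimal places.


Var = (b-a)^2 / 12
(b-a)^2 = (62 - 7)^2 = 3025
Var = 3025/12 ≈ 252.083333

252.0833


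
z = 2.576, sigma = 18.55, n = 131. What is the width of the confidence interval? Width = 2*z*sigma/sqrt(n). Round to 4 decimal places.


width = 2*z*sigma/sqrt(n)
2*z*sigma = 2 * 2.576 * 18.55 = 95.5696
sqrt(131) ≈ 11.445523
width = 95.5696 / 11.445523 ≈ 8.349955

8.3500


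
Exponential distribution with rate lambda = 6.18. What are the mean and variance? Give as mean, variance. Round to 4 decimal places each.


mean = 1/lam, var = 1/lam^2
mean = 1 / 6.18 = 50/309 ≈ 0.161812
lam^2 = 6.18^2 = 38.1924
var = 1 / 38.1924 ≈ 0.026183

0.1618, 0.0262


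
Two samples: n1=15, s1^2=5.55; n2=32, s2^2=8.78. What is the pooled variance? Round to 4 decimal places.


sp^2 = ((n1-1)*s1^2 + (n2-1)*s2^2)/(n1+n2-2)
(n1-1)*s1^2 = 14 * 5.55 = 77.7
(n2-1)*s2^2 = 31 * 8.78 = 272.18
numerator = 77.7 + 272.18 = 349.88
n1+n2-2 = 45
sp^2 = 349.88 / 45 = 8747/1125 ≈ 7.775111

7.7751


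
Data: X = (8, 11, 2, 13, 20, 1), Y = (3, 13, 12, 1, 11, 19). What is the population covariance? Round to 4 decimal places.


Cov = (1/n)*sum((xi-xbar)(yi-ybar))
n = 6, xbar = 55/6 ≈ 9.166667, ybar = 59/6 ≈ 9.833333
sum((xi-xbar)(yi-ybar)) = -587/6 ≈ -97.833333
Cov = -97.833333 / 6 = -587/36 ≈ -16.305556

-16.3056


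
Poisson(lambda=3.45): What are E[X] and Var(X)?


E[X] = Var(X) = lambda = 3.45

3.45, 3.45


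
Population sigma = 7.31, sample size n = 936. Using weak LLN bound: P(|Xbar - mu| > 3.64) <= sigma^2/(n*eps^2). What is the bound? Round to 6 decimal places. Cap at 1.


bound = min(1, sigma^2/(n*eps^2))
sigma^2 = 7.31^2 = 53.4361
n*eps^2 = 936 * 3.64^2 = 936 * 13.2496 = 12401.6256
sigma^2/(n*eps^2) = 53.4361 / 12401.6256 ≈ 0.00430880

0.004309


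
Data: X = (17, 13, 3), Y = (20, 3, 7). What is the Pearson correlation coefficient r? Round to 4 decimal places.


r = sum((xi-xbar)(yi-ybar)) / sqrt(sum((xi-xbar)^2) * sum((yi-ybar)^2))
n = 3, xbar = 33/3 = 11, ybar = 30/3 = 10
Sxy = sum((xi-xbar)(yi-ybar)) = 70
Sxx = sum((xi-xbar)^2) = 104
Syy = sum((yi-ybar)^2) = 158
sqrt(Sxx*Syy) ≈ 128.187363
r = Sxy / sqrt(Sxx*Syy) = 70 / 128.187363 ≈ 0.546076

0.5461


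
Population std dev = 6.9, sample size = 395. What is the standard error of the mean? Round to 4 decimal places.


SE = sigma / sqrt(n)
sqrt(395) ≈ 19.874607
SE = 6.9 / 19.874607 ≈ 0.347177

0.3472


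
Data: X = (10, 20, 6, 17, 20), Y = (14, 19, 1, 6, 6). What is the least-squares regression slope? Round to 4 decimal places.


b = sum((xi-xbar)(yi-ybar)) / sum((xi-xbar)^2)
n = 5, xbar = 73/5 = 14.6, ybar = 46/5 = 9.2
Sxy = sum((xi-xbar)(yi-ybar)) = 76.4
Sxx = sum((xi-xbar)^2) = 159.2
b = Sxy / Sxx = 191/398 ≈ 0.479899

0.4799


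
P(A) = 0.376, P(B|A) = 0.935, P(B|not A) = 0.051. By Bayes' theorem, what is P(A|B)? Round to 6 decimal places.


P(A|B) = P(B|A)*P(A) / P(B), P(B) = P(B|A)*P(A) + P(B|not A)*P(not A)
P(B|A)*P(A) = 0.935 * 0.376 = 0.35156
P(B|not A)*P(not A) = 0.051 * 0.624 = 0.031824
P(B) = 0.35156 + 0.031824 = 0.383384
P(A|B) = 0.35156 / 0.383384 = 2585/2819 ≈ 0.91699184

0.916992


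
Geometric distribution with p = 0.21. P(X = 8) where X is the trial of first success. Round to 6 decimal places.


P = (1-p)^(k-1) * p
(1-p)^(k-1) = 0.79^7 ≈ 0.1920391
P = 0.1920391 * 0.21 ≈ 0.04032821

0.040328


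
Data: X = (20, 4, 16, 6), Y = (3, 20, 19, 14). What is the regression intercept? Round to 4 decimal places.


a = ybar - b*xbar, where b = sum((xi-xbar)(yi-ybar)) / sum((xi-xbar)^2)
n = 4, xbar = 46/4 = 11.5, ybar = 56/4 = 14
Sxy = sum((xi-xbar)(yi-ybar)) = -116
Sxx = sum((xi-xbar)^2) = 179
b = Sxy / Sxx = -116/179 ≈ -0.648045
a = 14 - (-0.648045) * 11.5 = 3840/179 ≈ 21.452514

21.4525


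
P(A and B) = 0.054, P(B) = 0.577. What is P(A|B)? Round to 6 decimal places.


P(A|B) = P(A and B) / P(B) = 0.054 / 0.577 = 54/577 ≈ 0.09358752

0.093588


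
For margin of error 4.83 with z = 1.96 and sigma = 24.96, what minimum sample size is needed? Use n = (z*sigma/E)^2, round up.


z*sigma/E = 1.96 * 24.96 / 4.83 = 5824/575 ≈ 10.128696
(z*sigma/E)^2 ≈ 102.590476
round up: n = 103

103


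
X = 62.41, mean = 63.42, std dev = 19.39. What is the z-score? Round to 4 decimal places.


z = (X - mu) / sigma
X - mu = 62.41 - 63.42 = -1.01
z = -1.01 / 19.39 = -101/1939 ≈ -0.052089

-0.0521


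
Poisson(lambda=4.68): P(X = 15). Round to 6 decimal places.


P = e^(-lam) * lam^k / k!
e^(-4.68) ≈ 0.009279014
lam^k = 4.68^15 ≈ 11315866003.031146
k! = 15! = 1307674368000
P = 0.009279014 * 11315866003.031146 / 1307674368000 ≈ 0.000080

0.000080


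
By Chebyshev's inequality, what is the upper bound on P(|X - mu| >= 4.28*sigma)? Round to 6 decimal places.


P <= 1/k^2
k^2 = 4.28^2 = 18.3184
1/k^2 = 1 / 18.3184 ≈ 0.05458992

0.054590


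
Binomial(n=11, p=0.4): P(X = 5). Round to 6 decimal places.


P = C(n,k) * p^k * (1-p)^(n-k)
C(11,5) = 462
p^k = 0.4^5 = 0.01024
(1-p)^(n-k) = 0.6^6 = 0.046656
P = 462 * 0.01024 * 0.046656 ≈ 0.220724

0.220724


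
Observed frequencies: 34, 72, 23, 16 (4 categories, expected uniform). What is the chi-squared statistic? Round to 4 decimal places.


chi2 = sum((O-E)^2/E), E = total/4
total = 145, E = 145/4 = 36.25
(34 - 36.25)^2 / 36.25 = 5.0625 / 36.25 = 81/580 ≈ 0.139655
(72 - 36.25)^2 / 36.25 = 1278.0625 / 36.25 = 20449/580 ≈ 35.256897
(23 - 36.25)^2 / 36.25 = 175.5625 / 36.25 = 2809/580 ≈ 4.843103
(16 - 36.25)^2 / 36.25 = 410.0625 / 36.25 = 6561/580 ≈ 11.312069
chi2 = 1495/29 ≈ 51.551724

51.5517


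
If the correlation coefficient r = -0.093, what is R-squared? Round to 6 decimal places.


R^2 = r^2 = (-0.093)^2 = 0.008649

0.008649


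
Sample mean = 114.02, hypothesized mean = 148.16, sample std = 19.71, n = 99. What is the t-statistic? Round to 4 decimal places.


t = (xbar - mu0) / (s/sqrt(n))
xbar - mu0 = 114.02 - 148.16 = -34.14
sqrt(99) ≈ 9.94987437
s/sqrt(n) = 19.71 / 9.94987437 ≈ 1.98092953
t = -34.14 / 1.98092953 ≈ -17.234333

-17.2343


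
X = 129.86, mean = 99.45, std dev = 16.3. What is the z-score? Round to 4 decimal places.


z = (X - mu) / sigma
X - mu = 129.86 - 99.45 = 30.41
z = 30.41 / 16.3 = 3041/1630 ≈ 1.865644

1.8656


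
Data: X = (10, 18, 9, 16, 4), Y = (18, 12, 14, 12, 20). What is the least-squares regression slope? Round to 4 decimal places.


b = sum((xi-xbar)(yi-ybar)) / sum((xi-xbar)^2)
n = 5, xbar = 57/5 = 11.4, ybar = 76/5 = 15.2
Sxy = sum((xi-xbar)(yi-ybar)) = -72.4
Sxx = sum((xi-xbar)^2) = 127.2
b = Sxy / Sxx = -181/318 ≈ -0.569182

-0.5692


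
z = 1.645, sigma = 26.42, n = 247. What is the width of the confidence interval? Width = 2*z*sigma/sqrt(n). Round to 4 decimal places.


width = 2*z*sigma/sqrt(n)
2*z*sigma = 2 * 1.645 * 26.42 = 86.9218
sqrt(247) ≈ 15.716234
width = 86.9218 / 15.716234 ≈ 5.530702

5.5307


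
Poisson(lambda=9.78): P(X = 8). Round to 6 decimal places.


P = e^(-lam) * lam^k / k!
e^(-9.78) ≈ 0.00005657180
lam^k = 9.78^8 ≈ 83697182.447135
k! = 8! = 40320
P = 0.00005657180 * 83697182.447135 / 40320 ≈ 0.117433

0.117433


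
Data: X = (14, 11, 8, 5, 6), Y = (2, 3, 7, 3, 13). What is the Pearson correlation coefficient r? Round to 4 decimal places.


r = sum((xi-xbar)(yi-ybar)) / sqrt(sum((xi-xbar)^2) * sum((yi-ybar)^2))
n = 5, xbar = 44/5 = 8.8, ybar = 28/5 = 5.6
Sxy = sum((xi-xbar)(yi-ybar)) = -36.4
Sxx = sum((xi-xbar)^2) = 54.8
Syy = sum((yi-ybar)^2) = 83.2
sqrt(Sxx*Syy) ≈ 67.523033
r = Sxy / sqrt(Sxx*Syy) = -36.4 / 67.523033 ≈ -0.539075

-0.5391


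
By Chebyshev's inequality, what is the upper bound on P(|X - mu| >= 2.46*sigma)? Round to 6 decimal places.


P <= 1/k^2
k^2 = 2.46^2 = 6.0516
1/k^2 = 1 / 6.0516 ≈ 0.16524555

0.165246


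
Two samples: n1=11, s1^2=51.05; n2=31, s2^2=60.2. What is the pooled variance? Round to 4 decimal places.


sp^2 = ((n1-1)*s1^2 + (n2-1)*s2^2)/(n1+n2-2)
(n1-1)*s1^2 = 10 * 51.05 = 510.5
(n2-1)*s2^2 = 30 * 60.2 = 1806
numerator = 510.5 + 1806 = 2316.5
n1+n2-2 = 40
sp^2 = 2316.5 / 40 = 57.9125

57.9125


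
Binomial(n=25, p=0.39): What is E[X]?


E[X] = n*p = 25 * 0.39 = 9.75

9.75


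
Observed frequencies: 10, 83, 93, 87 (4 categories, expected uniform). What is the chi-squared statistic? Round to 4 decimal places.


chi2 = sum((O-E)^2/E), E = total/4
total = 273, E = 273/4 = 68.25
(10 - 68.25)^2 / 68.25 = 3393.0625 / 68.25 = 54289/1092 ≈ 49.715201
(83 - 68.25)^2 / 68.25 = 217.5625 / 68.25 = 3481/1092 ≈ 3.187729
(93 - 68.25)^2 / 68.25 = 612.5625 / 68.25 = 3267/364 ≈ 8.975275
(87 - 68.25)^2 / 68.25 = 351.5625 / 68.25 = 1875/364 ≈ 5.151099
chi2 = 18299/273 ≈ 67.029304

67.0293


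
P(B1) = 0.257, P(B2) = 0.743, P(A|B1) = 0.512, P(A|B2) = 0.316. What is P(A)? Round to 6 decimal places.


P(A) = P(A|B1)*P(B1) + P(A|B2)*P(B2)
P(A|B1)*P(B1) = 0.512 * 0.257 = 0.131584
P(A|B2)*P(B2) = 0.316 * 0.743 = 0.234788
P(A) = 0.131584 + 0.234788 = 0.366372

0.366372


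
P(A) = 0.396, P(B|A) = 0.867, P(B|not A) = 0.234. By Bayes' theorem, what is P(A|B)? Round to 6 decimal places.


P(A|B) = P(B|A)*P(A) / P(B), P(B) = P(B|A)*P(A) + P(B|not A)*P(not A)
P(B|A)*P(A) = 0.867 * 0.396 = 0.343332
P(B|not A)*P(not A) = 0.234 * 0.604 = 0.141336
P(B) = 0.343332 + 0.141336 = 0.484668
P(A|B) = 0.343332 / 0.484668 ≈ 0.70838595

0.708386


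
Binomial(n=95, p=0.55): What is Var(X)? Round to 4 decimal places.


Var = n*p*(1-p) = 95 * 0.55 * 0.45 = 23.5125

23.5125


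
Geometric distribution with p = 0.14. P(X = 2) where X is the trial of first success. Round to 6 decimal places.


P = (1-p)^(k-1) * p
(1-p)^(k-1) = 0.86^1 = 0.86
P = 0.86 * 0.14 = 0.1204

0.120400


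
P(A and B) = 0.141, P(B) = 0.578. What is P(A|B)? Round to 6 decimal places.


P(A|B) = P(A and B) / P(B) = 0.141 / 0.578 = 141/578 ≈ 0.24394464

0.243945


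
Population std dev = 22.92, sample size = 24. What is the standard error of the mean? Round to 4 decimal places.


SE = sigma / sqrt(n)
sqrt(24) ≈ 4.898979
SE = 22.92 / 4.898979 ≈ 4.678525

4.6785


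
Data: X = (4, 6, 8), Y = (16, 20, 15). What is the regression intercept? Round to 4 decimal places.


a = ybar - b*xbar, where b = sum((xi-xbar)(yi-ybar)) / sum((xi-xbar)^2)
n = 3, xbar = 18/3 = 6, ybar = 51/3 = 17
Sxy = sum((xi-xbar)(yi-ybar)) = -2
Sxx = sum((xi-xbar)^2) = 8
b = Sxy / Sxx = -0.25
a = 17 - (-0.25) * 6 = 18.5

18.5000


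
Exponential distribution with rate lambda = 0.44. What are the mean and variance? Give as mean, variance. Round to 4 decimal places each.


mean = 1/lam, var = 1/lam^2
mean = 1 / 0.44 = 25/11 ≈ 2.272727
lam^2 = 0.44^2 = 0.1936
var = 1 / 0.1936 = 625/121 ≈ 5.165289

2.2727, 5.1653


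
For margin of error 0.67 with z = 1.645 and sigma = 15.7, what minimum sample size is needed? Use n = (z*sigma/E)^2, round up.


z*sigma/E = 1.645 * 15.7 / 0.67 = 51653/1340 ≈ 38.547015
(z*sigma/E)^2 ≈ 1485.872360
round up: n = 1486

1486


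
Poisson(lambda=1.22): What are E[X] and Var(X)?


E[X] = Var(X) = lambda = 1.22

1.22, 1.22


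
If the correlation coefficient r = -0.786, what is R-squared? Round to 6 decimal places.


R^2 = r^2 = (-0.786)^2 = 0.617796

0.617796


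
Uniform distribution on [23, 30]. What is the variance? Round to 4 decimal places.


Var = (b-a)^2 / 12
(b-a)^2 = (30 - 23)^2 = 49
Var = 49/12 ≈ 4.083333

4.0833


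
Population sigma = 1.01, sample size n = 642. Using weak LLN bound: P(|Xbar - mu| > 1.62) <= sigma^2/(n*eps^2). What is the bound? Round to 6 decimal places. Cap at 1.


bound = min(1, sigma^2/(n*eps^2))
sigma^2 = 1.01^2 = 1.0201
n*eps^2 = 642 * 1.62^2 = 642 * 2.6244 = 1684.8648
sigma^2/(n*eps^2) = 1.0201 / 1684.8648 ≈ 0.00060545

0.000605


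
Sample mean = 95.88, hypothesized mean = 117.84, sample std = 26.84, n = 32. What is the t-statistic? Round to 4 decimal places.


t = (xbar - mu0) / (s/sqrt(n))
xbar - mu0 = 95.88 - 117.84 = -21.96
sqrt(32) ≈ 5.65685425
s/sqrt(n) = 26.84 / 5.65685425 ≈ 4.74468650
t = -21.96 / 4.74468650 ≈ -4.628335

-4.6283


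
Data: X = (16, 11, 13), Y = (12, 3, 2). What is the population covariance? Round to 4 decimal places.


Cov = (1/n)*sum((xi-xbar)(yi-ybar))
n = 3, xbar = 40/3 ≈ 13.333333, ybar = 17/3 ≈ 5.666667
sum((xi-xbar)(yi-ybar)) = 73/3 ≈ 24.333333
Cov = 24.333333 / 3 = 73/9 ≈ 8.111111

8.1111


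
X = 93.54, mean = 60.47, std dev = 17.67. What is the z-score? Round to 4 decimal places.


z = (X - mu) / sigma
X - mu = 93.54 - 60.47 = 33.07
z = 33.07 / 17.67 = 3307/1767 ≈ 1.871534

1.8715


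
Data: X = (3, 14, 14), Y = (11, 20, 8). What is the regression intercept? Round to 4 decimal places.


a = ybar - b*xbar, where b = sum((xi-xbar)(yi-ybar)) / sum((xi-xbar)^2)
n = 3, xbar = 31/3 ≈ 10.333333, ybar = 39/3 = 13
Sxy = sum((xi-xbar)(yi-ybar)) = 22
Sxx = sum((xi-xbar)^2) = 242/3 ≈ 80.666667
b = Sxy / Sxx = 3/11 ≈ 0.272727
a = 13 - 0.272727 * 10.333333 = 112/11 ≈ 10.181818

10.1818


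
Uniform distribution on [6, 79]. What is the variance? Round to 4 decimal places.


Var = (b-a)^2 / 12
(b-a)^2 = (79 - 6)^2 = 5329
Var = 5329/12 ≈ 444.083333

444.0833


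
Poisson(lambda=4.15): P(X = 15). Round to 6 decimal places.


P = e^(-lam) * lam^k / k!
e^(-4.15) ≈ 0.01576442
lam^k = 4.15^15 ≈ 1865183009.486872
k! = 15! = 1307674368000
P = 0.01576442 * 1865183009.486872 / 1307674368000 ≈ 0.000022

0.000022


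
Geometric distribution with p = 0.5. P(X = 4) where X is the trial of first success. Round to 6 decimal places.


P = (1-p)^(k-1) * p
(1-p)^(k-1) = 0.5^3 = 0.125
P = 0.125 * 0.5 = 0.0625

0.062500


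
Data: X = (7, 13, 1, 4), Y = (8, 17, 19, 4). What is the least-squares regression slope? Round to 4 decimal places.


b = sum((xi-xbar)(yi-ybar)) / sum((xi-xbar)^2)
n = 4, xbar = 25/4 = 6.25, ybar = 48/4 = 12
Sxy = sum((xi-xbar)(yi-ybar)) = 12
Sxx = sum((xi-xbar)^2) = 78.75
b = Sxy / Sxx = 16/105 ≈ 0.152381

0.1524


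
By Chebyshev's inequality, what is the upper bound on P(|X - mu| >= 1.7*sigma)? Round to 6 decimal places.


P <= 1/k^2
k^2 = 1.7^2 = 2.89
1/k^2 = 1 / 2.89 = 100/289 ≈ 0.34602076

0.346021


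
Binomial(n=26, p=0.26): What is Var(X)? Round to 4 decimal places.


Var = n*p*(1-p) = 26 * 0.26 * 0.74 = 5.0024

5.0024


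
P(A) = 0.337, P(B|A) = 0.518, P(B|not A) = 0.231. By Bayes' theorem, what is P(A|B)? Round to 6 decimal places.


P(A|B) = P(B|A)*P(A) / P(B), P(B) = P(B|A)*P(A) + P(B|not A)*P(not A)
P(B|A)*P(A) = 0.518 * 0.337 = 0.174566
P(B|not A)*P(not A) = 0.231 * 0.663 = 0.153153
P(B) = 0.174566 + 0.153153 = 0.327719
P(A|B) = 0.174566 / 0.327719 ≈ 0.53266976

0.532670


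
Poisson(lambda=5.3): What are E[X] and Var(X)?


E[X] = Var(X) = lambda = 5.3

5.3, 5.3


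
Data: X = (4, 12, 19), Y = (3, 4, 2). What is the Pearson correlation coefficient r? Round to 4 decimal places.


r = sum((xi-xbar)(yi-ybar)) / sqrt(sum((xi-xbar)^2) * sum((yi-ybar)^2))
n = 3, xbar = 35/3 ≈ 11.666667, ybar = 9/3 = 3
Sxy = sum((xi-xbar)(yi-ybar)) = -7
Sxx = sum((xi-xbar)^2) = 338/3 ≈ 112.666667
Syy = sum((yi-ybar)^2) = 2
sqrt(Sxx*Syy) ≈ 15.011107
r = Sxy / sqrt(Sxx*Syy) = -7 / 15.011107 ≈ -0.466321

-0.4663


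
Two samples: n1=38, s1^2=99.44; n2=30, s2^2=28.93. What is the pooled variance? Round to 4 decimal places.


sp^2 = ((n1-1)*s1^2 + (n2-1)*s2^2)/(n1+n2-2)
(n1-1)*s1^2 = 37 * 99.44 = 3679.28
(n2-1)*s2^2 = 29 * 28.93 = 838.97
numerator = 3679.28 + 838.97 = 4518.25
n1+n2-2 = 66
sp^2 = 4518.25 / 66 = 1643/24 ≈ 68.458333

68.4583


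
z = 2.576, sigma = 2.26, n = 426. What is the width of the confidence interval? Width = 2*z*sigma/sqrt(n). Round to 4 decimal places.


width = 2*z*sigma/sqrt(n)
2*z*sigma = 2 * 2.576 * 2.26 = 11.64352
sqrt(426) ≈ 20.639767
width = 11.64352 / 20.639767 ≈ 0.564130

0.5641


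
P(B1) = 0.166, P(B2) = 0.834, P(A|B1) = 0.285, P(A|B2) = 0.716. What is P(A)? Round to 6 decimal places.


P(A) = P(A|B1)*P(B1) + P(A|B2)*P(B2)
P(A|B1)*P(B1) = 0.285 * 0.166 = 0.04731
P(A|B2)*P(B2) = 0.716 * 0.834 = 0.597144
P(A) = 0.04731 + 0.597144 = 0.644454

0.644454


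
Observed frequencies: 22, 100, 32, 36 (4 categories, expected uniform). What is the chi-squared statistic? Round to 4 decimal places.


chi2 = sum((O-E)^2/E), E = total/4
total = 190, E = 190/4 = 47.5
(22 - 47.5)^2 / 47.5 = 650.25 / 47.5 = 2601/190 ≈ 13.689474
(100 - 47.5)^2 / 47.5 = 2756.25 / 47.5 = 2205/38 ≈ 58.026316
(32 - 47.5)^2 / 47.5 = 240.25 / 47.5 = 961/190 ≈ 5.057895
(36 - 47.5)^2 / 47.5 = 132.25 / 47.5 = 529/190 ≈ 2.784211
chi2 = 7558/95 ≈ 79.557895

79.5579


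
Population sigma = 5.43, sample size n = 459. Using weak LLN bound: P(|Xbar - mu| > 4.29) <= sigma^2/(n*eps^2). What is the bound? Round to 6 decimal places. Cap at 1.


bound = min(1, sigma^2/(n*eps^2))
sigma^2 = 5.43^2 = 29.4849
n*eps^2 = 459 * 4.29^2 = 459 * 18.4041 = 8447.4819
sigma^2/(n*eps^2) = 29.4849 / 8447.4819 ≈ 0.00349038

0.003490


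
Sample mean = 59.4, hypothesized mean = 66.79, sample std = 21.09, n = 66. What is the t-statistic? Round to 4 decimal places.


t = (xbar - mu0) / (s/sqrt(n))
xbar - mu0 = 59.4 - 66.79 = -7.39
sqrt(66) ≈ 8.12403840
s/sqrt(n) = 21.09 / 8.12403840 ≈ 2.59599954
t = -7.39 / 2.59599954 ≈ -2.846688

-2.8467


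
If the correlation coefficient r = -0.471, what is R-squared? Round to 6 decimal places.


R^2 = r^2 = (-0.471)^2 = 0.221841

0.221841


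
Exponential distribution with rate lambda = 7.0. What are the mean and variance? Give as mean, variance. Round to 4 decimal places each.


mean = 1/lam, var = 1/lam^2
mean = 1 / 7.0 = 1/7 ≈ 0.142857
lam^2 = 7.0^2 = 49
var = 1 / 49 = 1/49 ≈ 0.020408

0.1429, 0.0204


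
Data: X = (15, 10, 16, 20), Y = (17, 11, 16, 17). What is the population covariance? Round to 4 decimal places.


Cov = (1/n)*sum((xi-xbar)(yi-ybar))
n = 4, xbar = 61/4 = 15.25, ybar = 61/4 = 15.25
sum((xi-xbar)(yi-ybar)) = 30.75
Cov = 30.75 / 4 = 7.6875

7.6875


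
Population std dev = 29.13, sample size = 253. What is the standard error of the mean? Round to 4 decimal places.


SE = sigma / sqrt(n)
sqrt(253) ≈ 15.905974
SE = 29.13 / 15.905974 ≈ 1.831387

1.8314


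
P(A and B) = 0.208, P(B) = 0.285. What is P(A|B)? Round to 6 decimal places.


P(A|B) = P(A and B) / P(B) = 0.208 / 0.285 = 208/285 ≈ 0.72982456

0.729825


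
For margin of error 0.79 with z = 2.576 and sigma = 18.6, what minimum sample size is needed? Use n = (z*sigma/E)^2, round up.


z*sigma/E = 2.576 * 18.6 / 0.79 = 119784/1975 ≈ 60.650127
(z*sigma/E)^2 ≈ 3678.437854
round up: n = 3679

3679


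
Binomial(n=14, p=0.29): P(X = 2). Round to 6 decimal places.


P = C(n,k) * p^k * (1-p)^(n-k)
C(14,2) = 91
p^k = 0.29^2 = 0.0841
(1-p)^(n-k) = 0.71^12 ≈ 0.01640968
P = 91 * 0.0841 * 0.01640968 ≈ 0.125585

0.125585


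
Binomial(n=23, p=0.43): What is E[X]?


E[X] = n*p = 23 * 0.43 = 9.89

9.89


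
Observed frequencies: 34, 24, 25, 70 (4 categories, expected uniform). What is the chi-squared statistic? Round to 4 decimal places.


chi2 = sum((O-E)^2/E), E = total/4
total = 153, E = 153/4 = 38.25
(34 - 38.25)^2 / 38.25 = 18.0625 / 38.25 = 17/36 ≈ 0.472222
(24 - 38.25)^2 / 38.25 = 203.0625 / 38.25 = 361/68 ≈ 5.308824
(25 - 38.25)^2 / 38.25 = 175.5625 / 38.25 = 2809/612 ≈ 4.589869
(70 - 38.25)^2 / 38.25 = 1008.0625 / 38.25 = 16129/612 ≈ 26.354575
chi2 = 1873/51 ≈ 36.725490

36.7255


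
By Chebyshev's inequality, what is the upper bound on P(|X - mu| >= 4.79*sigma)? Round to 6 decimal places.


P <= 1/k^2
k^2 = 4.79^2 = 22.9441
1/k^2 = 1 / 22.9441 ≈ 0.04358419

0.043584


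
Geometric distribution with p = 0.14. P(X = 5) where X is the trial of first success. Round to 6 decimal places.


P = (1-p)^(k-1) * p
(1-p)^(k-1) = 0.86^4 ≈ 0.5470082
P = 0.5470082 * 0.14 ≈ 0.07658114

0.076581


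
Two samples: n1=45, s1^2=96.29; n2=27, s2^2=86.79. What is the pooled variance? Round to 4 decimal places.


sp^2 = ((n1-1)*s1^2 + (n2-1)*s2^2)/(n1+n2-2)
(n1-1)*s1^2 = 44 * 96.29 = 4236.76
(n2-1)*s2^2 = 26 * 86.79 = 2256.54
numerator = 4236.76 + 2256.54 = 6493.3
n1+n2-2 = 70
sp^2 = 6493.3 / 70 = 64933/700 ≈ 92.761429

92.7614


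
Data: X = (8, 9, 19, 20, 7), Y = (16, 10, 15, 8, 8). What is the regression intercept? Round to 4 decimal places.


a = ybar - b*xbar, where b = sum((xi-xbar)(yi-ybar)) / sum((xi-xbar)^2)
n = 5, xbar = 63/5 = 12.6, ybar = 57/5 = 11.4
Sxy = sum((xi-xbar)(yi-ybar)) = 0.8
Sxx = sum((xi-xbar)^2) = 161.2
b = Sxy / Sxx = 2/403 ≈ 0.004963
a = 11.4 - 0.004963 * 12.6 = 4569/403 ≈ 11.337469

11.3375


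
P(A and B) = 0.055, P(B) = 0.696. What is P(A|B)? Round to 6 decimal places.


P(A|B) = P(A and B) / P(B) = 0.055 / 0.696 = 55/696 ≈ 0.07902299

0.079023


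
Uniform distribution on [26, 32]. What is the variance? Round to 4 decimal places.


Var = (b-a)^2 / 12
(b-a)^2 = (32 - 26)^2 = 36
Var = 36/12 = 3

3.0000


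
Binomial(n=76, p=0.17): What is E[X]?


E[X] = n*p = 76 * 0.17 = 12.92

12.92


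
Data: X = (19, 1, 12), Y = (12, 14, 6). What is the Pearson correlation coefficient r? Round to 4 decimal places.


r = sum((xi-xbar)(yi-ybar)) / sqrt(sum((xi-xbar)^2) * sum((yi-ybar)^2))
n = 3, xbar = 32/3 ≈ 10.666667, ybar = 32/3 ≈ 10.666667
Sxy = sum((xi-xbar)(yi-ybar)) = -82/3 ≈ -27.333333
Sxx = sum((xi-xbar)^2) = 494/3 ≈ 164.666667
Syy = sum((yi-ybar)^2) = 104/3 ≈ 34.666667
sqrt(Sxx*Syy) ≈ 75.554248
r = Sxy / sqrt(Sxx*Syy) = -27.333333 / 75.554248 ≈ -0.361771

-0.3618


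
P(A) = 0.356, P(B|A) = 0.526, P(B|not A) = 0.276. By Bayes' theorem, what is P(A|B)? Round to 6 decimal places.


P(A|B) = P(B|A)*P(A) / P(B), P(B) = P(B|A)*P(A) + P(B|not A)*P(not A)
P(B|A)*P(A) = 0.526 * 0.356 = 0.187256
P(B|not A)*P(not A) = 0.276 * 0.644 = 0.177744
P(B) = 0.187256 + 0.177744 = 0.365
P(A|B) = 0.187256 / 0.365 ≈ 0.51303014

0.513030


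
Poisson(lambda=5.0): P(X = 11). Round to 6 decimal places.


P = e^(-lam) * lam^k / k!
e^(-5.0) ≈ 0.006737947
lam^k = 5.0^11 = 48828125
k! = 11! = 39916800
P = 0.006737947 * 48828125 / 39916800 ≈ 0.008242

0.008242


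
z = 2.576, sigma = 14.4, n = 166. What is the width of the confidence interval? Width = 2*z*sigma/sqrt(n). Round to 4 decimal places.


width = 2*z*sigma/sqrt(n)
2*z*sigma = 2 * 2.576 * 14.4 = 74.1888
sqrt(166) ≈ 12.884099
width = 74.1888 / 12.884099 ≈ 5.758168

5.7582


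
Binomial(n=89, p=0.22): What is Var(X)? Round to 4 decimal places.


Var = n*p*(1-p) = 89 * 0.22 * 0.78 = 15.2724

15.2724


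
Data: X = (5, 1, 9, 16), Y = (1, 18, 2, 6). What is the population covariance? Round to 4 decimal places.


Cov = (1/n)*sum((xi-xbar)(yi-ybar))
n = 4, xbar = 31/4 = 7.75, ybar = 27/4 = 6.75
sum((xi-xbar)(yi-ybar)) = -72.25
Cov = -72.25 / 4 = -18.0625

-18.0625


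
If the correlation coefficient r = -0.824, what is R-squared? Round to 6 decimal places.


R^2 = r^2 = (-0.824)^2 = 0.678976

0.678976


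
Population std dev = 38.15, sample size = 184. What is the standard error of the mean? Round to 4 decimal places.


SE = sigma / sqrt(n)
sqrt(184) ≈ 13.564660
SE = 38.15 / 13.564660 ≈ 2.812455

2.8125


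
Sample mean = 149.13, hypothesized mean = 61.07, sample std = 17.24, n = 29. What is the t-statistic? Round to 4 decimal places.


t = (xbar - mu0) / (s/sqrt(n))
xbar - mu0 = 149.13 - 61.07 = 88.06
sqrt(29) ≈ 5.38516481
s/sqrt(n) = 17.24 / 5.38516481 ≈ 3.20138763
t = 88.06 / 3.20138763 ≈ 27.506822

27.5068


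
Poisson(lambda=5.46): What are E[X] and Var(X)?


E[X] = Var(X) = lambda = 5.46

5.46, 5.46


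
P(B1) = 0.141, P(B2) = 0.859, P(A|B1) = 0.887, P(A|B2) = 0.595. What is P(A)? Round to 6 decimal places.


P(A) = P(A|B1)*P(B1) + P(A|B2)*P(B2)
P(A|B1)*P(B1) = 0.887 * 0.141 = 0.125067
P(A|B2)*P(B2) = 0.595 * 0.859 = 0.511105
P(A) = 0.125067 + 0.511105 = 0.636172

0.636172


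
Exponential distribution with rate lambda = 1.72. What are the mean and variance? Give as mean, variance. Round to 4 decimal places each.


mean = 1/lam, var = 1/lam^2
mean = 1 / 1.72 = 25/43 ≈ 0.581395
lam^2 = 1.72^2 = 2.9584
var = 1 / 2.9584 = 625/1849 ≈ 0.338021

0.5814, 0.3380


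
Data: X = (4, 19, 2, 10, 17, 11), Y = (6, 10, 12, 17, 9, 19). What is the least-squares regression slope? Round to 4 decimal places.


b = sum((xi-xbar)(yi-ybar)) / sum((xi-xbar)^2)
n = 6, xbar = 63/6 = 10.5, ybar = 73/6 ≈ 12.166667
Sxy = sum((xi-xbar)(yi-ybar)) = 3.5
Sxx = sum((xi-xbar)^2) = 229.5
b = Sxy / Sxx = 7/459 ≈ 0.015251

0.0153


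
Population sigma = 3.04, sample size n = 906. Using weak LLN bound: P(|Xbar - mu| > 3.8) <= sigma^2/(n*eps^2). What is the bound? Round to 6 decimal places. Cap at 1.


bound = min(1, sigma^2/(n*eps^2))
sigma^2 = 3.04^2 = 9.2416
n*eps^2 = 906 * 3.8^2 = 906 * 14.44 = 13082.64
sigma^2/(n*eps^2) = 9.2416 / 13082.64 ≈ 0.00070640

0.000706


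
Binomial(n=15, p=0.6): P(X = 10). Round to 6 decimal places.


P = C(n,k) * p^k * (1-p)^(n-k)
C(15,10) = 3003
p^k = 0.6^10 ≈ 0.006046618
(1-p)^(n-k) = 0.4^5 = 0.01024
P = 3003 * 0.006046618 * 0.01024 ≈ 0.185938

0.185938


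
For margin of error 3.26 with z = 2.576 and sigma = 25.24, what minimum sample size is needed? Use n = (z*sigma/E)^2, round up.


z*sigma/E = 2.576 * 25.24 / 3.26 ≈ 19.944245
(z*sigma/E)^2 ≈ 397.772925
round up: n = 398

398


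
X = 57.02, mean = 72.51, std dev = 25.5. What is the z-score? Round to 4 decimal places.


z = (X - mu) / sigma
X - mu = 57.02 - 72.51 = -15.49
z = -15.49 / 25.5 = -1549/2550 ≈ -0.607451

-0.6075


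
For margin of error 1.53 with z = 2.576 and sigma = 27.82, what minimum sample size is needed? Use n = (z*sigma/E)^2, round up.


z*sigma/E = 2.576 * 27.82 / 1.53 ≈ 46.839425
(z*sigma/E)^2 ≈ 2193.931719
round up: n = 2194

2194


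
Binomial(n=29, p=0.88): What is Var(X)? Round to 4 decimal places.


Var = n*p*(1-p) = 29 * 0.88 * 0.12 = 3.0624

3.0624


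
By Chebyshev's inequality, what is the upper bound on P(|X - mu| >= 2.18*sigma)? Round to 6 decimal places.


P <= 1/k^2
k^2 = 2.18^2 = 4.7524
1/k^2 = 1 / 4.7524 ≈ 0.21042000

0.210420


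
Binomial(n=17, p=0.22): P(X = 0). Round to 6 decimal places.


P = C(n,k) * p^k * (1-p)^(n-k)
C(17,0) = 1
p^k = 0.22^0 = 1
(1-p)^(n-k) = 0.78^17 ≈ 0.01464226
P = 1 * 1 * 0.01464226 ≈ 0.014642

0.014642


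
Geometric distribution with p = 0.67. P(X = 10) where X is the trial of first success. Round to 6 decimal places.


P = (1-p)^(k-1) * p
(1-p)^(k-1) = 0.33^9 ≈ 0.00004641148
P = 0.00004641148 * 0.67 ≈ 0.00003109569

0.000031


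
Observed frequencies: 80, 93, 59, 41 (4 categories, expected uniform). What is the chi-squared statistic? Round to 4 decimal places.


chi2 = sum((O-E)^2/E), E = total/4
total = 273, E = 273/4 = 68.25
(80 - 68.25)^2 / 68.25 = 138.0625 / 68.25 = 2209/1092 ≈ 2.022894
(93 - 68.25)^2 / 68.25 = 612.5625 / 68.25 = 3267/364 ≈ 8.975275
(59 - 68.25)^2 / 68.25 = 85.5625 / 68.25 = 1369/1092 ≈ 1.253663
(41 - 68.25)^2 / 68.25 = 742.5625 / 68.25 = 11881/1092 ≈ 10.880037
chi2 = 2105/91 ≈ 23.131868

23.1319


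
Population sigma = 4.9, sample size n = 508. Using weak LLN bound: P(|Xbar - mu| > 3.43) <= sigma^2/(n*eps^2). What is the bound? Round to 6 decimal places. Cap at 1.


bound = min(1, sigma^2/(n*eps^2))
sigma^2 = 4.9^2 = 24.01
n*eps^2 = 508 * 3.43^2 = 508 * 11.7649 = 5976.5692
sigma^2/(n*eps^2) = 24.01 / 5976.5692 = 25/6223 ≈ 0.00401735

0.004017


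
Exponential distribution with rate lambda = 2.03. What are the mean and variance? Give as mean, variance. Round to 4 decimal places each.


mean = 1/lam, var = 1/lam^2
mean = 1 / 2.03 = 100/203 ≈ 0.492611
lam^2 = 2.03^2 = 4.1209
var = 1 / 4.1209 ≈ 0.242665

0.4926, 0.2427


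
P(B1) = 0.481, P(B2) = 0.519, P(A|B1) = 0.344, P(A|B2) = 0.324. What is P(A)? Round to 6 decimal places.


P(A) = P(A|B1)*P(B1) + P(A|B2)*P(B2)
P(A|B1)*P(B1) = 0.344 * 0.481 = 0.165464
P(A|B2)*P(B2) = 0.324 * 0.519 = 0.168156
P(A) = 0.165464 + 0.168156 = 0.33362

0.333620


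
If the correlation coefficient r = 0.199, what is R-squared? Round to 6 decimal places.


R^2 = r^2 = (0.199)^2 = 0.039601

0.039601


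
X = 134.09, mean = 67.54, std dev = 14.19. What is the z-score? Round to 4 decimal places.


z = (X - mu) / sigma
X - mu = 134.09 - 67.54 = 66.55
z = 66.55 / 14.19 = 605/129 ≈ 4.689922

4.6899


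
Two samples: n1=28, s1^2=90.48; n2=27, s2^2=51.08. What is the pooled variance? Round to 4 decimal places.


sp^2 = ((n1-1)*s1^2 + (n2-1)*s2^2)/(n1+n2-2)
(n1-1)*s1^2 = 27 * 90.48 = 2442.96
(n2-1)*s2^2 = 26 * 51.08 = 1328.08
numerator = 2442.96 + 1328.08 = 3771.04
n1+n2-2 = 53
sp^2 = 3771.04 / 53 = 94276/1325 ≈ 71.151698

71.1517


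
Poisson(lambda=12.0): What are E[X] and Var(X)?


E[X] = Var(X) = lambda = 12.0

12.0, 12.0


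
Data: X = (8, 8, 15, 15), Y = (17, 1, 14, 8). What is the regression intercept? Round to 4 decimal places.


a = ybar - b*xbar, where b = sum((xi-xbar)(yi-ybar)) / sum((xi-xbar)^2)
n = 4, xbar = 46/4 = 11.5, ybar = 40/4 = 10
Sxy = sum((xi-xbar)(yi-ybar)) = 14
Sxx = sum((xi-xbar)^2) = 49
b = Sxy / Sxx = 2/7 ≈ 0.285714
a = 10 - 0.285714 * 11.5 = 47/7 ≈ 6.714286

6.7143


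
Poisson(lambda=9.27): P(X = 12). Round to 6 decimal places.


P = e^(-lam) * lam^k / k!
e^(-9.27) ≈ 0.00009420851
lam^k = 9.27^12 ≈ 402676986404.705810
k! = 12! = 479001600
P = 0.00009420851 * 402676986404.705810 / 479001600 ≈ 0.079197

0.079197


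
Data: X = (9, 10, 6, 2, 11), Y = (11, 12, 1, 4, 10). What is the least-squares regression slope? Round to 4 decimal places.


b = sum((xi-xbar)(yi-ybar)) / sum((xi-xbar)^2)
n = 5, xbar = 38/5 = 7.6, ybar = 38/5 = 7.6
Sxy = sum((xi-xbar)(yi-ybar)) = 54.2
Sxx = sum((xi-xbar)^2) = 53.2
b = Sxy / Sxx = 271/266 ≈ 1.018797

1.0188


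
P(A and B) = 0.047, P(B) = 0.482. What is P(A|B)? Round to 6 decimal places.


P(A|B) = P(A and B) / P(B) = 0.047 / 0.482 = 47/482 ≈ 0.09751037

0.097510


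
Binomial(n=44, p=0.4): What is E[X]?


E[X] = n*p = 44 * 0.4 = 17.6

17.6


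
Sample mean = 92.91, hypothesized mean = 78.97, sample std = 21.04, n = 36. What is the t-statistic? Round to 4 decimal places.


t = (xbar - mu0) / (s/sqrt(n))
xbar - mu0 = 92.91 - 78.97 = 13.94
sqrt(36) = 6
s/sqrt(n) = 21.04 / 6 = 263/75 ≈ 3.50666667
t = 13.94 / 3.50666667 = 2091/526 ≈ 3.975285

3.9753


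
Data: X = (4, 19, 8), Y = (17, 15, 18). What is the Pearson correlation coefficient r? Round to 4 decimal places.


r = sum((xi-xbar)(yi-ybar)) / sqrt(sum((xi-xbar)^2) * sum((yi-ybar)^2))
n = 3, xbar = 31/3 ≈ 10.333333, ybar = 50/3 ≈ 16.666667
Sxy = sum((xi-xbar)(yi-ybar)) = -59/3 ≈ -19.666667
Sxx = sum((xi-xbar)^2) = 362/3 ≈ 120.666667
Syy = sum((yi-ybar)^2) = 14/3 ≈ 4.666667
sqrt(Sxx*Syy) ≈ 23.729962
r = Sxy / sqrt(Sxx*Syy) = -19.666667 / 23.729962 ≈ -0.828769

-0.8288


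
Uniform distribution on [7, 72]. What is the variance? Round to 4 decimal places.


Var = (b-a)^2 / 12
(b-a)^2 = (72 - 7)^2 = 4225
Var = 4225/12 ≈ 352.083333

352.0833


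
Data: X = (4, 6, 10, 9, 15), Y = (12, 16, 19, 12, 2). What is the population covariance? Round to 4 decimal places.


Cov = (1/n)*sum((xi-xbar)(yi-ybar))
n = 5, xbar = 44/5 = 8.8, ybar = 61/5 = 12.2
sum((xi-xbar)(yi-ybar)) = -64.8
Cov = -64.8 / 5 = -12.96

-12.9600


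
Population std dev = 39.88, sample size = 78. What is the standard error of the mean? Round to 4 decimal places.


SE = sigma / sqrt(n)
sqrt(78) ≈ 8.831761
SE = 39.88 / 8.831761 ≈ 4.515521

4.5155


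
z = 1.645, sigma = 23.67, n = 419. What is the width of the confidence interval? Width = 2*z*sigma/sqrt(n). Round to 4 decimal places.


width = 2*z*sigma/sqrt(n)
2*z*sigma = 2 * 1.645 * 23.67 = 77.8743
sqrt(419) ≈ 20.469489
width = 77.8743 / 20.469489 ≈ 3.804409

3.8044


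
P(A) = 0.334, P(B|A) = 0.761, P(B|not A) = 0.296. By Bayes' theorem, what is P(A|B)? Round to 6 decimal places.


P(A|B) = P(B|A)*P(A) / P(B), P(B) = P(B|A)*P(A) + P(B|not A)*P(not A)
P(B|A)*P(A) = 0.761 * 0.334 = 0.254174
P(B|not A)*P(not A) = 0.296 * 0.666 = 0.197136
P(B) = 0.254174 + 0.197136 = 0.45131
P(A|B) = 0.254174 / 0.45131 ≈ 0.56319160

0.563192


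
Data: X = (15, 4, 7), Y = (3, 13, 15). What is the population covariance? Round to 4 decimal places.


Cov = (1/n)*sum((xi-xbar)(yi-ybar))
n = 3, xbar = 26/3 ≈ 8.666667, ybar = 31/3 ≈ 10.333333
sum((xi-xbar)(yi-ybar)) = -200/3 ≈ -66.666667
Cov = -66.666667 / 3 = -200/9 ≈ -22.222222

-22.2222


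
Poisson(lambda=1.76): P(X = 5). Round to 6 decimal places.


P = e^(-lam) * lam^k / k!
e^(-1.76) ≈ 0.1720449
lam^k = 1.76^5 ≈ 16.887421
k! = 5! = 120
P = 0.1720449 * 16.887421 / 120 ≈ 0.024212

0.024212


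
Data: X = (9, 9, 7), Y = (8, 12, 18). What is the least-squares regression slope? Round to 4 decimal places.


b = sum((xi-xbar)(yi-ybar)) / sum((xi-xbar)^2)
n = 3, xbar = 25/3 ≈ 8.333333, ybar = 38/3 ≈ 12.666667
Sxy = sum((xi-xbar)(yi-ybar)) = -32/3 ≈ -10.666667
Sxx = sum((xi-xbar)^2) = 8/3 ≈ 2.666667
b = Sxy / Sxx = -4

-4.0000


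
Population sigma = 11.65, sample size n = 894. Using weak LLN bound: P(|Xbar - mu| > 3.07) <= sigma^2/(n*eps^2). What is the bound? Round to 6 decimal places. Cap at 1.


bound = min(1, sigma^2/(n*eps^2))
sigma^2 = 11.65^2 = 135.7225
n*eps^2 = 894 * 3.07^2 = 894 * 9.4249 = 8425.8606
sigma^2/(n*eps^2) = 135.7225 / 8425.8606 ≈ 0.01610785

0.016108


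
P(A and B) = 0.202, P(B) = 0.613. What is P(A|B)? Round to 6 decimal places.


P(A|B) = P(A and B) / P(B) = 0.202 / 0.613 = 202/613 ≈ 0.32952692

0.329527


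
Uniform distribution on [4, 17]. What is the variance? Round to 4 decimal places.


Var = (b-a)^2 / 12
(b-a)^2 = (17 - 4)^2 = 169
Var = 169/12 ≈ 14.083333

14.0833


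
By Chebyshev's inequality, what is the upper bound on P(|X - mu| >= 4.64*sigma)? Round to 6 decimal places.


P <= 1/k^2
k^2 = 4.64^2 = 21.5296
1/k^2 = 1 / 21.5296 ≈ 0.04644768

0.046448


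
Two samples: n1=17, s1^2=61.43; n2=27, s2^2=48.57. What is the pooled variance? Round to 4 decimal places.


sp^2 = ((n1-1)*s1^2 + (n2-1)*s2^2)/(n1+n2-2)
(n1-1)*s1^2 = 16 * 61.43 = 982.88
(n2-1)*s2^2 = 26 * 48.57 = 1262.82
numerator = 982.88 + 1262.82 = 2245.7
n1+n2-2 = 42
sp^2 = 2245.7 / 42 = 22457/420 ≈ 53.469048

53.4690
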